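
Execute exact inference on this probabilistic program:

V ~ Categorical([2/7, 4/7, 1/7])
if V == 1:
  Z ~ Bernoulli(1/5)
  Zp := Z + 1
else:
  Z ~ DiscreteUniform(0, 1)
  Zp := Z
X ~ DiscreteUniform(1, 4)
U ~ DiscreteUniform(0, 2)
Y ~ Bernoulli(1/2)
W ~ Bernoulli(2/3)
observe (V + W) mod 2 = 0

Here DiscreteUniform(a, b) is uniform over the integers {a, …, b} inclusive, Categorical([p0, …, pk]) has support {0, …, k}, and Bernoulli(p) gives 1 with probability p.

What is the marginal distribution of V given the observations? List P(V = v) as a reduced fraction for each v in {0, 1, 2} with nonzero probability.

Enumerate traces; 144 have nonzero weight after conditioning:
  (V=0, Z=0, X=1, U=0, Y=0, W=0) weight 1/504
  (V=0, Z=0, X=1, U=0, Y=1, W=0) weight 1/504
  (V=0, Z=0, X=1, U=1, Y=0, W=0) weight 1/504
  (V=0, Z=0, X=1, U=1, Y=1, W=0) weight 1/504
  (V=0, Z=0, X=1, U=2, Y=0, W=0) weight 1/504
  (V=0, Z=0, X=1, U=2, Y=1, W=0) weight 1/504
  (V=0, Z=0, X=2, U=0, Y=0, W=0) weight 1/504
  (V=0, Z=0, X=2, U=0, Y=1, W=0) weight 1/504
  (V=1, Z=0, X=1, U=0, Y=0, W=1) weight 4/315
  (V=2, Z=0, X=1, U=0, Y=0, W=0) weight 1/1008
  … 134 more
Group by V:
  weight(V=0) = 2/21
  weight(V=1) = 8/21
  weight(V=2) = 1/21
Total weight = 2/21 + 8/21 + 1/21 = 11/21
P(V=0 | obs) = 2/21 / 11/21 = 2/11
P(V=1 | obs) = 8/21 / 11/21 = 8/11
P(V=2 | obs) = 1/21 / 11/21 = 1/11

P(V=0) = 2/11, P(V=1) = 8/11, P(V=2) = 1/11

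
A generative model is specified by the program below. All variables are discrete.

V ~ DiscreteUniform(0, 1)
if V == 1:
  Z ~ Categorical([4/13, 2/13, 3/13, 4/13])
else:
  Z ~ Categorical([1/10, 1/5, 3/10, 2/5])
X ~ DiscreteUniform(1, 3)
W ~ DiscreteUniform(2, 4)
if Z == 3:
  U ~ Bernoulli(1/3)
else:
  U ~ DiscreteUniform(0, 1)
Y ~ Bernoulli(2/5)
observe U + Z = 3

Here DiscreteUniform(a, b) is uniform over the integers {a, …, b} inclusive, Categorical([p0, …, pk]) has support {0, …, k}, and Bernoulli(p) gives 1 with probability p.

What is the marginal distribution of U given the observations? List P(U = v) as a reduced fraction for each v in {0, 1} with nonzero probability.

P(U=0) = 16/25, P(U=1) = 9/25

Enumerate traces; 72 have nonzero weight after conditioning:
  (V=0, Z=2, X=1, W=2, U=1, Y=0) weight 1/200
  (V=0, Z=2, X=1, W=2, U=1, Y=1) weight 1/300
  (V=0, Z=2, X=1, W=3, U=1, Y=0) weight 1/200
  (V=0, Z=2, X=1, W=3, U=1, Y=1) weight 1/300
  (V=0, Z=2, X=1, W=4, U=1, Y=0) weight 1/200
  (V=0, Z=2, X=1, W=4, U=1, Y=1) weight 1/300
  (V=0, Z=2, X=2, W=2, U=1, Y=0) weight 1/200
  (V=0, Z=2, X=2, W=2, U=1, Y=1) weight 1/300
  (V=0, Z=3, X=1, W=2, U=0, Y=0) weight 2/225
  … 63 more
Group by U:
  weight(U=0) = 46/195
  weight(U=1) = 69/520
Total weight = 46/195 + 69/520 = 115/312
P(U=0 | obs) = 46/195 / 115/312 = 16/25
P(U=1 | obs) = 69/520 / 115/312 = 9/25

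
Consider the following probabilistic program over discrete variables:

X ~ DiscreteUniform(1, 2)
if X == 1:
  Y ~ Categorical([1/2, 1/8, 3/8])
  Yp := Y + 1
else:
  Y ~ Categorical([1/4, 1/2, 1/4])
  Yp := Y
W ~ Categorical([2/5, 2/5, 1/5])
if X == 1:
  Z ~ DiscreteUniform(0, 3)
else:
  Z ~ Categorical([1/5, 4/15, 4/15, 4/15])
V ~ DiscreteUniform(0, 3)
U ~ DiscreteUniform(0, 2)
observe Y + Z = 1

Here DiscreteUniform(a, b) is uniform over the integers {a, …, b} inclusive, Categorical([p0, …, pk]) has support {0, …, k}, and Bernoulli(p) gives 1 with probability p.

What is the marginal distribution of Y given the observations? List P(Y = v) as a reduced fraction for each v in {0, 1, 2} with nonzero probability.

P(Y=0) = 92/155, P(Y=1) = 63/155

Enumerate traces; 144 have nonzero weight after conditioning:
  (X=1, Y=0, W=0, Z=1, V=0, U=0) weight 1/480
  (X=1, Y=0, W=0, Z=1, V=0, U=1) weight 1/480
  (X=1, Y=0, W=0, Z=1, V=0, U=2) weight 1/480
  (X=1, Y=0, W=0, Z=1, V=1, U=0) weight 1/480
  (X=1, Y=0, W=0, Z=1, V=1, U=1) weight 1/480
  (X=1, Y=0, W=0, Z=1, V=1, U=2) weight 1/480
  (X=1, Y=0, W=0, Z=1, V=2, U=0) weight 1/480
  (X=1, Y=0, W=0, Z=1, V=2, U=1) weight 1/480
  (X=1, Y=1, W=0, Z=0, V=0, U=0) weight 1/1920
  … 135 more
Group by Y:
  weight(Y=0) = 23/240
  weight(Y=1) = 21/320
Total weight = 23/240 + 21/320 = 31/192
P(Y=0 | obs) = 23/240 / 31/192 = 92/155
P(Y=1 | obs) = 21/320 / 31/192 = 63/155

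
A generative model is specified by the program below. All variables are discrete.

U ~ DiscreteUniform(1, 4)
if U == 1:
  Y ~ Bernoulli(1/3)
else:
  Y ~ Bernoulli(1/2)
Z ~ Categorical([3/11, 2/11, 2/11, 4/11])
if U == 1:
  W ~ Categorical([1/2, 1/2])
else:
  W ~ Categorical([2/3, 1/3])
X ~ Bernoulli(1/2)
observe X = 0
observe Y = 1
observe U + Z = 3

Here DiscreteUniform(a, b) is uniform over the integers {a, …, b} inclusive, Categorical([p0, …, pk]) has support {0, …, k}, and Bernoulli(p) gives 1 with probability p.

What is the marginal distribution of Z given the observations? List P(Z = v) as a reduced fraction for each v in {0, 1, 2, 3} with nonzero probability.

P(Z=0) = 9/19, P(Z=1) = 6/19, P(Z=2) = 4/19

Enumerate traces; 6 have nonzero weight after conditioning:
  (U=1, Y=1, Z=2, W=0, X=0) weight 1/264
  (U=1, Y=1, Z=2, W=1, X=0) weight 1/264
  (U=2, Y=1, Z=1, W=0, X=0) weight 1/132
  (U=2, Y=1, Z=1, W=1, X=0) weight 1/264
  (U=3, Y=1, Z=0, W=0, X=0) weight 1/88
  (U=3, Y=1, Z=0, W=1, X=0) weight 1/176
Group by Z:
  weight(Z=0) = 3/176
  weight(Z=1) = 1/88
  weight(Z=2) = 1/132
Total weight = 3/176 + 1/88 + 1/132 = 19/528
P(Z=0 | obs) = 3/176 / 19/528 = 9/19
P(Z=1 | obs) = 1/88 / 19/528 = 6/19
P(Z=2 | obs) = 1/132 / 19/528 = 4/19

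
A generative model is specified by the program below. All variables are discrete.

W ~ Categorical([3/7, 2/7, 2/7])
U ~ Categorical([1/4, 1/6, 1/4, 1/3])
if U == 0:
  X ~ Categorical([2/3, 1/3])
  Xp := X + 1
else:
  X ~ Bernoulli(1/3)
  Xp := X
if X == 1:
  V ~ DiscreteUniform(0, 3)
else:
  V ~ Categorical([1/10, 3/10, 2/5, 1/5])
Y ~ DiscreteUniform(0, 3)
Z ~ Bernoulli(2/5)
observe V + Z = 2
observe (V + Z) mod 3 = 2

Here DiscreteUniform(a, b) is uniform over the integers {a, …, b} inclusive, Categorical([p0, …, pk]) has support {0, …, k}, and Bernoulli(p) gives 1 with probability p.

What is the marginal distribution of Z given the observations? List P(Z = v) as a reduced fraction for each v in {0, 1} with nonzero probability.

Enumerate traces; 192 have nonzero weight after conditioning:
  (W=0, U=0, X=0, V=1, Y=0, Z=1) weight 3/1400
  (W=0, U=0, X=0, V=1, Y=1, Z=1) weight 3/1400
  (W=0, U=0, X=0, V=1, Y=2, Z=1) weight 3/1400
  (W=0, U=0, X=0, V=1, Y=3, Z=1) weight 3/1400
  (W=0, U=0, X=0, V=2, Y=0, Z=0) weight 3/700
  (W=0, U=0, X=0, V=2, Y=1, Z=0) weight 3/700
  (W=0, U=0, X=0, V=2, Y=2, Z=0) weight 3/700
  (W=0, U=0, X=0, V=2, Y=3, Z=0) weight 3/700
  … 184 more
Group by Z:
  weight(Z=0) = 21/100
  weight(Z=1) = 17/150
Total weight = 21/100 + 17/150 = 97/300
P(Z=0 | obs) = 21/100 / 97/300 = 63/97
P(Z=1 | obs) = 17/150 / 97/300 = 34/97

P(Z=0) = 63/97, P(Z=1) = 34/97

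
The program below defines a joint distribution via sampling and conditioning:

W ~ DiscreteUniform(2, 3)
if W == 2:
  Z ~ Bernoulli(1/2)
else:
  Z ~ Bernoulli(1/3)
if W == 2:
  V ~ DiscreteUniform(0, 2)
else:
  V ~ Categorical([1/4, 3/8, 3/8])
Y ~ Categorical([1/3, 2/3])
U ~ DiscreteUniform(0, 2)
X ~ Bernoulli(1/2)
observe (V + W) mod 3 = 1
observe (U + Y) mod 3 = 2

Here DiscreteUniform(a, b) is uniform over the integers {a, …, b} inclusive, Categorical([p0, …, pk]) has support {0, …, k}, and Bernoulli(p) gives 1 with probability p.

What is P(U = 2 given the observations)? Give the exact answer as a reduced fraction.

Enumerate traces; 16 have nonzero weight after conditioning:
  (W=2, Z=0, V=2, Y=0, U=2, X=0) weight 1/216
  (W=2, Z=0, V=2, Y=0, U=2, X=1) weight 1/216
  (W=2, Z=0, V=2, Y=1, U=1, X=0) weight 1/108
  (W=2, Z=0, V=2, Y=1, U=1, X=1) weight 1/108
  (W=2, Z=1, V=2, Y=0, U=2, X=0) weight 1/216
  (W=2, Z=1, V=2, Y=0, U=2, X=1) weight 1/216
  (W=2, Z=1, V=2, Y=1, U=1, X=0) weight 1/108
  (W=2, Z=1, V=2, Y=1, U=1, X=1) weight 1/108
  … 8 more
Group by U:
  weight(U=1) = 17/216
  weight(U=2) = 17/432
Total weight = 17/216 + 17/432 = 17/144
P(U=1 | obs) = 17/216 / 17/144 = 2/3
P(U=2 | obs) = 17/432 / 17/144 = 1/3

P(U = 2 | obs) = 1/3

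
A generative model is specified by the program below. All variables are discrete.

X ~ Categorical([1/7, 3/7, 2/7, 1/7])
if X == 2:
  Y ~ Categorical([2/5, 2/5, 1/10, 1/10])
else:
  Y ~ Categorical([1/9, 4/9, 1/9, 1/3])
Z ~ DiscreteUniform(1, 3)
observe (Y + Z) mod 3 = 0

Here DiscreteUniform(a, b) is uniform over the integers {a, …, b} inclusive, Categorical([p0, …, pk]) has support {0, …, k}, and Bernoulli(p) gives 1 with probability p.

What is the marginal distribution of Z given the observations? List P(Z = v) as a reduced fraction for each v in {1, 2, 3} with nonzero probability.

P(Z=1) = 34/315, P(Z=2) = 136/315, P(Z=3) = 29/63

Enumerate traces; 16 have nonzero weight after conditioning:
  (X=0, Y=0, Z=3) weight 1/189
  (X=0, Y=1, Z=2) weight 4/189
  (X=0, Y=2, Z=1) weight 1/189
  (X=0, Y=3, Z=3) weight 1/63
  (X=1, Y=0, Z=3) weight 1/63
  (X=1, Y=1, Z=2) weight 4/63
  (X=1, Y=2, Z=1) weight 1/63
  (X=1, Y=3, Z=3) weight 1/21
  … 8 more
Group by Z:
  weight(Z=1) = 34/945
  weight(Z=2) = 136/945
  weight(Z=3) = 29/189
Total weight = 34/945 + 136/945 + 29/189 = 1/3
P(Z=1 | obs) = 34/945 / 1/3 = 34/315
P(Z=2 | obs) = 136/945 / 1/3 = 136/315
P(Z=3 | obs) = 29/189 / 1/3 = 29/63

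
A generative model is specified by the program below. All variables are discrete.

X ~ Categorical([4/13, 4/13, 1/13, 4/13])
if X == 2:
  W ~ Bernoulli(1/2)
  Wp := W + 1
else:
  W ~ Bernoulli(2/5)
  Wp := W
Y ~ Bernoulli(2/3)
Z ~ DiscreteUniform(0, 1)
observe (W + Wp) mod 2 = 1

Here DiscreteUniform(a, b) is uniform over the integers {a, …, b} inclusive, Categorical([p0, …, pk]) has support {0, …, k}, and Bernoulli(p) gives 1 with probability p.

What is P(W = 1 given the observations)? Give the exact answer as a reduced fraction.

Enumerate traces; 8 have nonzero weight after conditioning:
  (X=2, W=0, Y=0, Z=0) weight 1/156
  (X=2, W=0, Y=0, Z=1) weight 1/156
  (X=2, W=0, Y=1, Z=0) weight 1/78
  (X=2, W=0, Y=1, Z=1) weight 1/78
  (X=2, W=1, Y=0, Z=0) weight 1/156
  (X=2, W=1, Y=0, Z=1) weight 1/156
  (X=2, W=1, Y=1, Z=0) weight 1/78
  (X=2, W=1, Y=1, Z=1) weight 1/78
Group by W:
  weight(W=0) = 1/26
  weight(W=1) = 1/26
Total weight = 1/26 + 1/26 = 1/13
P(W=0 | obs) = 1/26 / 1/13 = 1/2
P(W=1 | obs) = 1/26 / 1/13 = 1/2

P(W = 1 | obs) = 1/2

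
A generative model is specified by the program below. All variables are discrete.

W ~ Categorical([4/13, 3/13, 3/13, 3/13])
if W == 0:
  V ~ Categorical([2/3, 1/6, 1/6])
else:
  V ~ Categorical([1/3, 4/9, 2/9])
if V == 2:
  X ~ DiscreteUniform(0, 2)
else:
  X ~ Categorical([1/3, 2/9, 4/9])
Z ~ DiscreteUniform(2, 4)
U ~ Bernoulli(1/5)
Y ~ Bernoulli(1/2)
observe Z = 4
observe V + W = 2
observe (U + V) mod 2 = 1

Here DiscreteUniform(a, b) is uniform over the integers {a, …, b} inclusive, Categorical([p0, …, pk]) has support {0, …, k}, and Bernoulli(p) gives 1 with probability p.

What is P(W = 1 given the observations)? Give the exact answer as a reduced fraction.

P(W = 1 | obs) = 16/21

Enumerate traces; 18 have nonzero weight after conditioning:
  (W=0, V=2, X=0, Z=4, U=1, Y=0) weight 1/1755
  (W=0, V=2, X=0, Z=4, U=1, Y=1) weight 1/1755
  (W=0, V=2, X=1, Z=4, U=1, Y=0) weight 1/1755
  (W=0, V=2, X=1, Z=4, U=1, Y=1) weight 1/1755
  (W=0, V=2, X=2, Z=4, U=1, Y=0) weight 1/1755
  (W=0, V=2, X=2, Z=4, U=1, Y=1) weight 1/1755
  (W=1, V=1, X=0, Z=4, U=0, Y=0) weight 8/1755
  (W=1, V=1, X=0, Z=4, U=0, Y=1) weight 8/1755
  (W=2, V=0, X=0, Z=4, U=1, Y=0) weight 1/1170
  … 9 more
Group by W:
  weight(W=0) = 2/585
  weight(W=1) = 16/585
  weight(W=2) = 1/195
Total weight = 2/585 + 16/585 + 1/195 = 7/195
P(W=0 | obs) = 2/585 / 7/195 = 2/21
P(W=1 | obs) = 16/585 / 7/195 = 16/21
P(W=2 | obs) = 1/195 / 7/195 = 1/7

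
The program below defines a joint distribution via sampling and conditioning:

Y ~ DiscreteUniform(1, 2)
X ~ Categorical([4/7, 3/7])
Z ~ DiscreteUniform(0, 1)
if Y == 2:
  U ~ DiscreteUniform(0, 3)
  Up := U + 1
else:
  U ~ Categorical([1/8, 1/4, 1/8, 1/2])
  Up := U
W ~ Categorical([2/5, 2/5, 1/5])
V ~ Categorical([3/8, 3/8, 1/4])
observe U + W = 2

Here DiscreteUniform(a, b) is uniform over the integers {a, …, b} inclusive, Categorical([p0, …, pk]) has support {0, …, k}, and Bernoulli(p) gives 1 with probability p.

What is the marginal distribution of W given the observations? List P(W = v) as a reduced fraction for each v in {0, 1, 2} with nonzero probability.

Enumerate traces; 72 have nonzero weight after conditioning:
  (Y=1, X=0, Z=0, U=0, W=2, V=0) weight 3/2240
  (Y=1, X=0, Z=0, U=0, W=2, V=1) weight 3/2240
  (Y=1, X=0, Z=0, U=0, W=2, V=2) weight 1/1120
  (Y=1, X=0, Z=0, U=1, W=1, V=0) weight 3/560
  (Y=1, X=0, Z=0, U=1, W=1, V=1) weight 3/560
  (Y=1, X=0, Z=0, U=1, W=1, V=2) weight 1/280
  (Y=1, X=0, Z=0, U=2, W=0, V=0) weight 3/1120
  (Y=1, X=0, Z=0, U=2, W=0, V=1) weight 3/1120
  … 64 more
Group by W:
  weight(W=0) = 3/40
  weight(W=1) = 1/10
  weight(W=2) = 3/80
Total weight = 3/40 + 1/10 + 3/80 = 17/80
P(W=0 | obs) = 3/40 / 17/80 = 6/17
P(W=1 | obs) = 1/10 / 17/80 = 8/17
P(W=2 | obs) = 3/80 / 17/80 = 3/17

P(W=0) = 6/17, P(W=1) = 8/17, P(W=2) = 3/17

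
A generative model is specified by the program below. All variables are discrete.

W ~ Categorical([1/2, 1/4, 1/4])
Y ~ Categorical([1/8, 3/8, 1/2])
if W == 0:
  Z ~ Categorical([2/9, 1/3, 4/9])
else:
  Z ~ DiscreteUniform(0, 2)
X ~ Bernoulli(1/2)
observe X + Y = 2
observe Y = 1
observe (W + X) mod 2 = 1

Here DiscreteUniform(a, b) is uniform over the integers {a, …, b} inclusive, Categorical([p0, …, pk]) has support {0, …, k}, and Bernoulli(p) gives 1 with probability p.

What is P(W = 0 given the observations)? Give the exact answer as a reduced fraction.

Enumerate traces; 6 have nonzero weight after conditioning:
  (W=0, Y=1, Z=0, X=1) weight 1/48
  (W=0, Y=1, Z=1, X=1) weight 1/32
  (W=0, Y=1, Z=2, X=1) weight 1/24
  (W=2, Y=1, Z=0, X=1) weight 1/64
  (W=2, Y=1, Z=1, X=1) weight 1/64
  (W=2, Y=1, Z=2, X=1) weight 1/64
Group by W:
  weight(W=0) = 3/32
  weight(W=2) = 3/64
Total weight = 3/32 + 3/64 = 9/64
P(W=0 | obs) = 3/32 / 9/64 = 2/3
P(W=2 | obs) = 3/64 / 9/64 = 1/3

P(W = 0 | obs) = 2/3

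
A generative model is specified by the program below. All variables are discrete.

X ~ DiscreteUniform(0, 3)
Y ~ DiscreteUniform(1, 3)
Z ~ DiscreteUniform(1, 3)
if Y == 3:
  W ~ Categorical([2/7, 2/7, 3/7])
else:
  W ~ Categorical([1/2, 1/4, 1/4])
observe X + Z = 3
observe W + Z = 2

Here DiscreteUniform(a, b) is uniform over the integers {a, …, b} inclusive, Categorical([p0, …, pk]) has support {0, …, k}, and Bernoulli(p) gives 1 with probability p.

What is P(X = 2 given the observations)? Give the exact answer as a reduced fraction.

Enumerate traces; 6 have nonzero weight after conditioning:
  (X=1, Y=1, Z=2, W=0) weight 1/72
  (X=1, Y=2, Z=2, W=0) weight 1/72
  (X=1, Y=3, Z=2, W=0) weight 1/126
  (X=2, Y=1, Z=1, W=1) weight 1/144
  (X=2, Y=2, Z=1, W=1) weight 1/144
  (X=2, Y=3, Z=1, W=1) weight 1/126
Group by X:
  weight(X=1) = 1/28
  weight(X=2) = 11/504
Total weight = 1/28 + 11/504 = 29/504
P(X=1 | obs) = 1/28 / 29/504 = 18/29
P(X=2 | obs) = 11/504 / 29/504 = 11/29

P(X = 2 | obs) = 11/29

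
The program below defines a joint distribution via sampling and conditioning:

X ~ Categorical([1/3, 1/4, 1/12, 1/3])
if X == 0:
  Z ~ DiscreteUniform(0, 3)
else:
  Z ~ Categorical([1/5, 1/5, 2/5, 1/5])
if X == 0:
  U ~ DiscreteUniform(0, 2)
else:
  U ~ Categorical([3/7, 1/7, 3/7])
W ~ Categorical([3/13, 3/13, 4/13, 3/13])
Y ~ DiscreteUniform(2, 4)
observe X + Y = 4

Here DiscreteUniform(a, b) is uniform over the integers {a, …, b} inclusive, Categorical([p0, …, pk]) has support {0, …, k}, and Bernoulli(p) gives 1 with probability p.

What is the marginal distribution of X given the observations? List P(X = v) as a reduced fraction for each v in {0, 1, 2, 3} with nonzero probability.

Enumerate traces; 144 have nonzero weight after conditioning:
  (X=0, Z=0, U=0, W=0, Y=4) weight 1/468
  (X=0, Z=0, U=0, W=1, Y=4) weight 1/468
  (X=0, Z=0, U=0, W=2, Y=4) weight 1/351
  (X=0, Z=0, U=0, W=3, Y=4) weight 1/468
  (X=0, Z=0, U=1, W=0, Y=4) weight 1/468
  (X=0, Z=0, U=1, W=1, Y=4) weight 1/468
  (X=0, Z=0, U=1, W=2, Y=4) weight 1/351
  (X=0, Z=0, U=1, W=3, Y=4) weight 1/468
  (X=1, Z=0, U=0, W=0, Y=3) weight 3/1820
  (X=2, Z=0, U=0, W=0, Y=2) weight 1/1820
  … 134 more
Group by X:
  weight(X=0) = 1/9
  weight(X=1) = 1/12
  weight(X=2) = 1/36
Total weight = 1/9 + 1/12 + 1/36 = 2/9
P(X=0 | obs) = 1/9 / 2/9 = 1/2
P(X=1 | obs) = 1/12 / 2/9 = 3/8
P(X=2 | obs) = 1/36 / 2/9 = 1/8

P(X=0) = 1/2, P(X=1) = 3/8, P(X=2) = 1/8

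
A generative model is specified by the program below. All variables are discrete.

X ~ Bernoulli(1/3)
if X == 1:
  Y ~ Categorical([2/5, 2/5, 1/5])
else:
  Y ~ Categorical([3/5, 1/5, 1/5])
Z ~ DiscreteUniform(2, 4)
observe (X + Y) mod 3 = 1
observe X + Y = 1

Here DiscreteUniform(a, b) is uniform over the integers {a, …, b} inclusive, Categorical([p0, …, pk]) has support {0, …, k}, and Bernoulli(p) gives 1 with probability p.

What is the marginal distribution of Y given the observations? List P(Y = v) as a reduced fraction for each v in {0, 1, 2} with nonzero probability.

P(Y=0) = 1/2, P(Y=1) = 1/2

Enumerate traces; 6 have nonzero weight after conditioning:
  (X=0, Y=1, Z=2) weight 2/45
  (X=0, Y=1, Z=3) weight 2/45
  (X=0, Y=1, Z=4) weight 2/45
  (X=1, Y=0, Z=2) weight 2/45
  (X=1, Y=0, Z=3) weight 2/45
  (X=1, Y=0, Z=4) weight 2/45
Group by Y:
  weight(Y=0) = 2/15
  weight(Y=1) = 2/15
Total weight = 2/15 + 2/15 = 4/15
P(Y=0 | obs) = 2/15 / 4/15 = 1/2
P(Y=1 | obs) = 2/15 / 4/15 = 1/2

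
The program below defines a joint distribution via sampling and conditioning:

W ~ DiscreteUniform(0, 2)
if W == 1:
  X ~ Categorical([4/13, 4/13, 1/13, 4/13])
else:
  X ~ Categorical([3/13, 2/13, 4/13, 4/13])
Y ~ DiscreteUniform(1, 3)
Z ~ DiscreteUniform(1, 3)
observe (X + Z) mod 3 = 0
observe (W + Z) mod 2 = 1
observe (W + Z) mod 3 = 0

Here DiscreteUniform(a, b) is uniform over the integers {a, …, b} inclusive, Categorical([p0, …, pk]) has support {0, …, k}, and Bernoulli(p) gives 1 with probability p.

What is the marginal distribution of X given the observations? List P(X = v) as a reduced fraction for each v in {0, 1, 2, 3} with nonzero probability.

Enumerate traces; 12 have nonzero weight after conditioning:
  (W=0, X=0, Y=1, Z=3) weight 1/117
  (W=0, X=0, Y=2, Z=3) weight 1/117
  (W=0, X=0, Y=3, Z=3) weight 1/117
  (W=0, X=3, Y=1, Z=3) weight 4/351
  (W=0, X=3, Y=2, Z=3) weight 4/351
  (W=0, X=3, Y=3, Z=3) weight 4/351
  (W=1, X=1, Y=1, Z=2) weight 4/351
  (W=1, X=1, Y=2, Z=2) weight 4/351
  (W=2, X=2, Y=1, Z=1) weight 4/351
  … 3 more
Group by X:
  weight(X=0) = 1/39
  weight(X=1) = 4/117
  weight(X=2) = 4/117
  weight(X=3) = 4/117
Total weight = 1/39 + 4/117 + 4/117 + 4/117 = 5/39
P(X=0 | obs) = 1/39 / 5/39 = 1/5
P(X=1 | obs) = 4/117 / 5/39 = 4/15
P(X=2 | obs) = 4/117 / 5/39 = 4/15
P(X=3 | obs) = 4/117 / 5/39 = 4/15

P(X=0) = 1/5, P(X=1) = 4/15, P(X=2) = 4/15, P(X=3) = 4/15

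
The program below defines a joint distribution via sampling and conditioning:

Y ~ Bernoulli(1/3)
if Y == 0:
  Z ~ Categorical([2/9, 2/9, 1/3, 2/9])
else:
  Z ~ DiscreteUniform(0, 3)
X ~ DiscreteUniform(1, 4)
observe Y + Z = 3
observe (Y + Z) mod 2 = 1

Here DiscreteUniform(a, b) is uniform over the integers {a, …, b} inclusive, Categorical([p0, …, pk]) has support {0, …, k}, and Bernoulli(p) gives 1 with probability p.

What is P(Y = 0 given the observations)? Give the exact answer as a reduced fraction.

Enumerate traces; 8 have nonzero weight after conditioning:
  (Y=0, Z=3, X=1) weight 1/27
  (Y=0, Z=3, X=2) weight 1/27
  (Y=0, Z=3, X=3) weight 1/27
  (Y=0, Z=3, X=4) weight 1/27
  (Y=1, Z=2, X=1) weight 1/48
  (Y=1, Z=2, X=2) weight 1/48
  (Y=1, Z=2, X=3) weight 1/48
  (Y=1, Z=2, X=4) weight 1/48
Group by Y:
  weight(Y=0) = 4/27
  weight(Y=1) = 1/12
Total weight = 4/27 + 1/12 = 25/108
P(Y=0 | obs) = 4/27 / 25/108 = 16/25
P(Y=1 | obs) = 1/12 / 25/108 = 9/25

P(Y = 0 | obs) = 16/25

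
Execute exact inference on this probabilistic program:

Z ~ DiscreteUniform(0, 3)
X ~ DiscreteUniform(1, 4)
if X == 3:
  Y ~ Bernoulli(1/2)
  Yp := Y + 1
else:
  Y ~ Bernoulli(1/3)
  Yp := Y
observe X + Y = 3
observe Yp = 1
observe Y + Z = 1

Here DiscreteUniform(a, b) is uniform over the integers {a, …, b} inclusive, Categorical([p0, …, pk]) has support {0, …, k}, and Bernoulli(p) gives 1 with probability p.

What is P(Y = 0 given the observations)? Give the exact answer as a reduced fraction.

P(Y = 0 | obs) = 3/5

Enumerate traces; 2 have nonzero weight after conditioning:
  (Z=0, X=2, Y=1) weight 1/48
  (Z=1, X=3, Y=0) weight 1/32
Group by Y:
  weight(Y=0) = 1/32
  weight(Y=1) = 1/48
Total weight = 1/32 + 1/48 = 5/96
P(Y=0 | obs) = 1/32 / 5/96 = 3/5
P(Y=1 | obs) = 1/48 / 5/96 = 2/5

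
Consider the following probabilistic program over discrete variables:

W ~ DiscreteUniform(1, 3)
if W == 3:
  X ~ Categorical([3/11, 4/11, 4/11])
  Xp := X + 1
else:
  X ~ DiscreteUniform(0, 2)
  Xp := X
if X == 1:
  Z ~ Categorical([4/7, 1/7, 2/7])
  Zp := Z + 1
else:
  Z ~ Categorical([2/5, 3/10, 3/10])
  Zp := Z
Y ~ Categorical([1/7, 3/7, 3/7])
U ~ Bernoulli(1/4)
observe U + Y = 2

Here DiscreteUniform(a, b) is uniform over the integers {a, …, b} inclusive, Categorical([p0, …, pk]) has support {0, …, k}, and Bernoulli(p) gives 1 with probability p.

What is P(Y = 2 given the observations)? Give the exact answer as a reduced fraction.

Enumerate traces; 54 have nonzero weight after conditioning:
  (W=1, X=0, Z=0, Y=1, U=1) weight 1/210
  (W=1, X=0, Z=0, Y=2, U=0) weight 1/70
  (W=1, X=0, Z=1, Y=1, U=1) weight 1/280
  (W=1, X=0, Z=1, Y=2, U=0) weight 3/280
  (W=1, X=0, Z=2, Y=1, U=1) weight 1/280
  (W=1, X=0, Z=2, Y=2, U=0) weight 3/280
  (W=1, X=1, Z=0, Y=1, U=1) weight 1/147
  (W=1, X=1, Z=0, Y=2, U=0) weight 1/49
  … 46 more
Group by Y:
  weight(Y=1) = 3/28
  weight(Y=2) = 9/28
Total weight = 3/28 + 9/28 = 3/7
P(Y=1 | obs) = 3/28 / 3/7 = 1/4
P(Y=2 | obs) = 9/28 / 3/7 = 3/4

P(Y = 2 | obs) = 3/4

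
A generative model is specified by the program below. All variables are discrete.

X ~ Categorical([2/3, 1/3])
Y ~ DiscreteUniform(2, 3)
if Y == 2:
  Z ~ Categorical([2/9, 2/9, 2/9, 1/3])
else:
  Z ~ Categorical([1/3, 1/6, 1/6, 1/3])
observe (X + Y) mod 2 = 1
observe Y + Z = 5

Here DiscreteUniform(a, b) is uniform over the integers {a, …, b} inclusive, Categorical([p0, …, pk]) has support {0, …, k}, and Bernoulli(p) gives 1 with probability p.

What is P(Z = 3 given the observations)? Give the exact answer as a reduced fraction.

P(Z = 3 | obs) = 1/2

Enumerate traces; 2 have nonzero weight after conditioning:
  (X=0, Y=3, Z=2) weight 1/18
  (X=1, Y=2, Z=3) weight 1/18
Group by Z:
  weight(Z=2) = 1/18
  weight(Z=3) = 1/18
Total weight = 1/18 + 1/18 = 1/9
P(Z=2 | obs) = 1/18 / 1/9 = 1/2
P(Z=3 | obs) = 1/18 / 1/9 = 1/2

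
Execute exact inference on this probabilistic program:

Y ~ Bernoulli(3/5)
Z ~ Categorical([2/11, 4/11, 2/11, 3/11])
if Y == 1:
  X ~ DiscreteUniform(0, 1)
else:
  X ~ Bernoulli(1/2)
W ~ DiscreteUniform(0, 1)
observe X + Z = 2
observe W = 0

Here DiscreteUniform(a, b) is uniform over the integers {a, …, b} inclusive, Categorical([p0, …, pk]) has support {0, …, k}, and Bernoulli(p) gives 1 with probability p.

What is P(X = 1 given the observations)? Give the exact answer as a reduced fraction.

P(X = 1 | obs) = 2/3

Enumerate traces; 4 have nonzero weight after conditioning:
  (Y=0, Z=1, X=1, W=0) weight 2/55
  (Y=0, Z=2, X=0, W=0) weight 1/55
  (Y=1, Z=1, X=1, W=0) weight 3/55
  (Y=1, Z=2, X=0, W=0) weight 3/110
Group by X:
  weight(X=0) = 1/22
  weight(X=1) = 1/11
Total weight = 1/22 + 1/11 = 3/22
P(X=0 | obs) = 1/22 / 3/22 = 1/3
P(X=1 | obs) = 1/11 / 3/22 = 2/3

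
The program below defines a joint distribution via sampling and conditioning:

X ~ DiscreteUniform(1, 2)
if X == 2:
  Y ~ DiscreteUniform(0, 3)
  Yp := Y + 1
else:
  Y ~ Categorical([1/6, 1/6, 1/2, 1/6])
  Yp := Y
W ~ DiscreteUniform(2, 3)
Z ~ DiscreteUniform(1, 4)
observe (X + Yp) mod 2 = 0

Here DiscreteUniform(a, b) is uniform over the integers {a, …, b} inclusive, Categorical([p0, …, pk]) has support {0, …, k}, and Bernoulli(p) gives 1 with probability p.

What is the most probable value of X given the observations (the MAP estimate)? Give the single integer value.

argmax_v P(X = v | obs) = 2

Enumerate traces; 32 have nonzero weight after conditioning:
  (X=1, Y=1, W=2, Z=1) weight 1/96
  (X=1, Y=1, W=2, Z=2) weight 1/96
  (X=1, Y=1, W=2, Z=3) weight 1/96
  (X=1, Y=1, W=2, Z=4) weight 1/96
  (X=1, Y=1, W=3, Z=1) weight 1/96
  (X=1, Y=1, W=3, Z=2) weight 1/96
  (X=1, Y=1, W=3, Z=3) weight 1/96
  (X=1, Y=1, W=3, Z=4) weight 1/96
  (X=2, Y=1, W=2, Z=1) weight 1/64
  … 23 more
Group by X:
  weight(X=1) = 1/6
  weight(X=2) = 1/4
Total weight = 1/6 + 1/4 = 5/12
P(X=1 | obs) = 1/6 / 5/12 = 2/5
P(X=2 | obs) = 1/4 / 5/12 = 3/5
argmax = 2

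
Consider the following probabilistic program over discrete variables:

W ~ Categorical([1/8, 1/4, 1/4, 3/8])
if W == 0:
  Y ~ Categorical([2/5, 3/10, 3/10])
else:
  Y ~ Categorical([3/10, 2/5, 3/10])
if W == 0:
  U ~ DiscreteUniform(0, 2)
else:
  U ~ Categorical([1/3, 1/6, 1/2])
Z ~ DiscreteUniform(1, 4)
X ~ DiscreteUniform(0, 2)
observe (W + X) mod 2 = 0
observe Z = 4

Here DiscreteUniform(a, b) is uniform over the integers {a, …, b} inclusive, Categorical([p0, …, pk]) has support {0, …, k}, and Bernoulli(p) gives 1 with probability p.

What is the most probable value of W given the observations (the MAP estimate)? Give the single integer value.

argmax_v P(W = v | obs) = 2

Enumerate traces; 54 have nonzero weight after conditioning:
  (W=0, Y=0, U=0, Z=4, X=0) weight 1/720
  (W=0, Y=0, U=0, Z=4, X=2) weight 1/720
  (W=0, Y=0, U=1, Z=4, X=0) weight 1/720
  (W=0, Y=0, U=1, Z=4, X=2) weight 1/720
  (W=0, Y=0, U=2, Z=4, X=0) weight 1/720
  (W=0, Y=0, U=2, Z=4, X=2) weight 1/720
  (W=0, Y=1, U=0, Z=4, X=0) weight 1/960
  (W=0, Y=1, U=0, Z=4, X=2) weight 1/960
  (W=1, Y=0, U=0, Z=4, X=1) weight 1/480
  (W=2, Y=0, U=0, Z=4, X=0) weight 1/480
  … 44 more
Group by W:
  weight(W=0) = 1/48
  weight(W=1) = 1/48
  weight(W=2) = 1/24
  weight(W=3) = 1/32
Total weight = 1/48 + 1/48 + 1/24 + 1/32 = 11/96
P(W=0 | obs) = 1/48 / 11/96 = 2/11
P(W=1 | obs) = 1/48 / 11/96 = 2/11
P(W=2 | obs) = 1/24 / 11/96 = 4/11
P(W=3 | obs) = 1/32 / 11/96 = 3/11
argmax = 2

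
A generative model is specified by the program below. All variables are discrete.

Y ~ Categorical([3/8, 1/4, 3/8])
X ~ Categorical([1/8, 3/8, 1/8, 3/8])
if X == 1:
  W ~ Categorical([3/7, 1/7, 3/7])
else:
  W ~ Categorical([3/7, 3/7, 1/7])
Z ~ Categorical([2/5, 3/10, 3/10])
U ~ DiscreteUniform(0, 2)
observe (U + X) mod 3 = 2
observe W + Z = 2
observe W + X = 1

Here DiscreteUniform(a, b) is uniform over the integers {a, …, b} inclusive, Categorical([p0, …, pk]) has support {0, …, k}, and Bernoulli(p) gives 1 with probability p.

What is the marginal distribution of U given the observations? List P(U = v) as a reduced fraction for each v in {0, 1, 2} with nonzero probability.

Enumerate traces; 6 have nonzero weight after conditioning:
  (Y=0, X=0, W=1, Z=1, U=2) weight 9/4480
  (Y=0, X=1, W=0, Z=2, U=1) weight 27/4480
  (Y=1, X=0, W=1, Z=1, U=2) weight 3/2240
  (Y=1, X=1, W=0, Z=2, U=1) weight 9/2240
  (Y=2, X=0, W=1, Z=1, U=2) weight 9/4480
  (Y=2, X=1, W=0, Z=2, U=1) weight 27/4480
Group by U:
  weight(U=1) = 9/560
  weight(U=2) = 3/560
Total weight = 9/560 + 3/560 = 3/140
P(U=1 | obs) = 9/560 / 3/140 = 3/4
P(U=2 | obs) = 3/560 / 3/140 = 1/4

P(U=1) = 3/4, P(U=2) = 1/4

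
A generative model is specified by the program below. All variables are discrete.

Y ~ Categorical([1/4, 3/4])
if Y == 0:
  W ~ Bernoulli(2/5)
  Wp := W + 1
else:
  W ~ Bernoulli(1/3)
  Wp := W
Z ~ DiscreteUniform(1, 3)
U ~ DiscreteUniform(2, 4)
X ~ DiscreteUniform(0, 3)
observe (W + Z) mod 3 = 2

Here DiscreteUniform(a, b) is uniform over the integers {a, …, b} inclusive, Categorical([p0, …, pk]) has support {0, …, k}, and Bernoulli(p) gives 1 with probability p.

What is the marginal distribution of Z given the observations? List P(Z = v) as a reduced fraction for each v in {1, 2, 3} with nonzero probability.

Enumerate traces; 48 have nonzero weight after conditioning:
  (Y=0, W=0, Z=2, U=2, X=0) weight 1/240
  (Y=0, W=0, Z=2, U=2, X=1) weight 1/240
  (Y=0, W=0, Z=2, U=2, X=2) weight 1/240
  (Y=0, W=0, Z=2, U=2, X=3) weight 1/240
  (Y=0, W=0, Z=2, U=3, X=0) weight 1/240
  (Y=0, W=0, Z=2, U=3, X=1) weight 1/240
  (Y=0, W=0, Z=2, U=3, X=2) weight 1/240
  (Y=0, W=0, Z=2, U=3, X=3) weight 1/240
  (Y=0, W=1, Z=1, U=2, X=0) weight 1/360
  … 39 more
Group by Z:
  weight(Z=1) = 7/60
  weight(Z=2) = 13/60
Total weight = 7/60 + 13/60 = 1/3
P(Z=1 | obs) = 7/60 / 1/3 = 7/20
P(Z=2 | obs) = 13/60 / 1/3 = 13/20

P(Z=1) = 7/20, P(Z=2) = 13/20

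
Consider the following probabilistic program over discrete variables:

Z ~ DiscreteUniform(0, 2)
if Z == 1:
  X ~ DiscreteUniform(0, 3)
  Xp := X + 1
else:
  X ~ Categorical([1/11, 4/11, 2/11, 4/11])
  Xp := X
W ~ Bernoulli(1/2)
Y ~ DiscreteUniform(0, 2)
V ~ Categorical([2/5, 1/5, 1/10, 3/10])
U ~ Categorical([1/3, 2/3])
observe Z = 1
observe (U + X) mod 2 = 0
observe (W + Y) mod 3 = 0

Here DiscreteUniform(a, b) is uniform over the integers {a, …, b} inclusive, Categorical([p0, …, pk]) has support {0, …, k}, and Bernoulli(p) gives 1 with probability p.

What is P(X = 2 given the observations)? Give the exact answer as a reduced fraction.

P(X = 2 | obs) = 1/6

Enumerate traces; 32 have nonzero weight after conditioning:
  (Z=1, X=0, W=0, Y=0, V=0, U=0) weight 1/540
  (Z=1, X=0, W=0, Y=0, V=1, U=0) weight 1/1080
  (Z=1, X=0, W=0, Y=0, V=2, U=0) weight 1/2160
  (Z=1, X=0, W=0, Y=0, V=3, U=0) weight 1/720
  (Z=1, X=0, W=1, Y=2, V=0, U=0) weight 1/540
  (Z=1, X=0, W=1, Y=2, V=1, U=0) weight 1/1080
  (Z=1, X=0, W=1, Y=2, V=2, U=0) weight 1/2160
  (Z=1, X=0, W=1, Y=2, V=3, U=0) weight 1/720
  (Z=1, X=1, W=0, Y=0, V=0, U=1) weight 1/270
  (Z=1, X=2, W=0, Y=0, V=0, U=0) weight 1/540
  … 22 more
Group by X:
  weight(X=0) = 1/108
  weight(X=1) = 1/54
  weight(X=2) = 1/108
  weight(X=3) = 1/54
Total weight = 1/108 + 1/54 + 1/108 + 1/54 = 1/18
P(X=0 | obs) = 1/108 / 1/18 = 1/6
P(X=1 | obs) = 1/54 / 1/18 = 1/3
P(X=2 | obs) = 1/108 / 1/18 = 1/6
P(X=3 | obs) = 1/54 / 1/18 = 1/3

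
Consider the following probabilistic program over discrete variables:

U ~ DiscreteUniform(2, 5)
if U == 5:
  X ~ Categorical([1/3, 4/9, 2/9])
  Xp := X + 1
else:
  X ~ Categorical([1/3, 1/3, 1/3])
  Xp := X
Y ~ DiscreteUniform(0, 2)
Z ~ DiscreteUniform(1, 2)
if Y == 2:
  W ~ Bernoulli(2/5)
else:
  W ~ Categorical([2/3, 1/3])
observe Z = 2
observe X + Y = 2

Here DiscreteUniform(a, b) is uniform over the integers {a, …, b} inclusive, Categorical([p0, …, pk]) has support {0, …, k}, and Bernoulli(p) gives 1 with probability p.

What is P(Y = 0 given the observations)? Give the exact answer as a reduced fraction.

Enumerate traces; 24 have nonzero weight after conditioning:
  (U=2, X=0, Y=2, Z=2, W=0) weight 1/120
  (U=2, X=0, Y=2, Z=2, W=1) weight 1/180
  (U=2, X=1, Y=1, Z=2, W=0) weight 1/108
  (U=2, X=1, Y=1, Z=2, W=1) weight 1/216
  (U=2, X=2, Y=0, Z=2, W=0) weight 1/108
  (U=2, X=2, Y=0, Z=2, W=1) weight 1/216
  (U=3, X=0, Y=2, Z=2, W=0) weight 1/120
  (U=3, X=0, Y=2, Z=2, W=1) weight 1/180
  … 16 more
Group by Y:
  weight(Y=0) = 11/216
  weight(Y=1) = 13/216
  weight(Y=2) = 1/18
Total weight = 11/216 + 13/216 + 1/18 = 1/6
P(Y=0 | obs) = 11/216 / 1/6 = 11/36
P(Y=1 | obs) = 13/216 / 1/6 = 13/36
P(Y=2 | obs) = 1/18 / 1/6 = 1/3

P(Y = 0 | obs) = 11/36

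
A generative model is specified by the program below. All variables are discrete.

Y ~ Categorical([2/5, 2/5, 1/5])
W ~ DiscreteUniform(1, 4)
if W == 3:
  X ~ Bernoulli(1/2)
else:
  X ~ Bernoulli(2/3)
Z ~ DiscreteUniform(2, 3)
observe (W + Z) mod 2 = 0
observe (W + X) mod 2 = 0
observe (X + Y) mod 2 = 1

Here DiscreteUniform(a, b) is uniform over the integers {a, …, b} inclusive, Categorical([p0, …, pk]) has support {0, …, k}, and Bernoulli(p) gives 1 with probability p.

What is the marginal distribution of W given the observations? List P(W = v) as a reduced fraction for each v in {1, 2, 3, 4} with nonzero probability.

Enumerate traces; 6 have nonzero weight after conditioning:
  (Y=0, W=1, X=1, Z=3) weight 1/30
  (Y=0, W=3, X=1, Z=3) weight 1/40
  (Y=1, W=2, X=0, Z=2) weight 1/60
  (Y=1, W=4, X=0, Z=2) weight 1/60
  (Y=2, W=1, X=1, Z=3) weight 1/60
  (Y=2, W=3, X=1, Z=3) weight 1/80
Group by W:
  weight(W=1) = 1/20
  weight(W=2) = 1/60
  weight(W=3) = 3/80
  weight(W=4) = 1/60
Total weight = 1/20 + 1/60 + 3/80 + 1/60 = 29/240
P(W=1 | obs) = 1/20 / 29/240 = 12/29
P(W=2 | obs) = 1/60 / 29/240 = 4/29
P(W=3 | obs) = 3/80 / 29/240 = 9/29
P(W=4 | obs) = 1/60 / 29/240 = 4/29

P(W=1) = 12/29, P(W=2) = 4/29, P(W=3) = 9/29, P(W=4) = 4/29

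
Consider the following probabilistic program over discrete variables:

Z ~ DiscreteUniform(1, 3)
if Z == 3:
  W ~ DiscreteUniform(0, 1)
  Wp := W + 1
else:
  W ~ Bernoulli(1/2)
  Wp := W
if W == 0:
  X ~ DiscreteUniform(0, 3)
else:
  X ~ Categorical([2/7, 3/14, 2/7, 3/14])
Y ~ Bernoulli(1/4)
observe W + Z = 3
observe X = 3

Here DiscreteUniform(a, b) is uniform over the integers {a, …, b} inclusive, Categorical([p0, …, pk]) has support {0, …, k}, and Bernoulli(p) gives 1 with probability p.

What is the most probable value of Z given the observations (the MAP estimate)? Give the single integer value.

argmax_v P(Z = v | obs) = 3

Enumerate traces; 4 have nonzero weight after conditioning:
  (Z=2, W=1, X=3, Y=0) weight 3/112
  (Z=2, W=1, X=3, Y=1) weight 1/112
  (Z=3, W=0, X=3, Y=0) weight 1/32
  (Z=3, W=0, X=3, Y=1) weight 1/96
Group by Z:
  weight(Z=2) = 1/28
  weight(Z=3) = 1/24
Total weight = 1/28 + 1/24 = 13/168
P(Z=2 | obs) = 1/28 / 13/168 = 6/13
P(Z=3 | obs) = 1/24 / 13/168 = 7/13
argmax = 3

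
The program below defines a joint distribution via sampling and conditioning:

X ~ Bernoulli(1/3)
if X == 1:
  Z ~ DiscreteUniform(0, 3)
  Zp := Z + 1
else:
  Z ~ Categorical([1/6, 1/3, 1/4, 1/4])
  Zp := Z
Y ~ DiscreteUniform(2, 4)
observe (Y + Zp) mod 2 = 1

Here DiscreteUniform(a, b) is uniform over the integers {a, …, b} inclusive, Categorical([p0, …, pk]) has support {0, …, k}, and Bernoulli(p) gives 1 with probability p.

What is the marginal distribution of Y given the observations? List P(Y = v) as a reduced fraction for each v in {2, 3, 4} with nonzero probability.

P(Y=2) = 5/14, P(Y=3) = 2/7, P(Y=4) = 5/14

Enumerate traces; 12 have nonzero weight after conditioning:
  (X=0, Z=0, Y=3) weight 1/27
  (X=0, Z=1, Y=2) weight 2/27
  (X=0, Z=1, Y=4) weight 2/27
  (X=0, Z=2, Y=3) weight 1/18
  (X=0, Z=3, Y=2) weight 1/18
  (X=0, Z=3, Y=4) weight 1/18
  (X=1, Z=0, Y=2) weight 1/36
  (X=1, Z=0, Y=4) weight 1/36
  … 4 more
Group by Y:
  weight(Y=2) = 5/27
  weight(Y=3) = 4/27
  weight(Y=4) = 5/27
Total weight = 5/27 + 4/27 + 5/27 = 14/27
P(Y=2 | obs) = 5/27 / 14/27 = 5/14
P(Y=3 | obs) = 4/27 / 14/27 = 2/7
P(Y=4 | obs) = 5/27 / 14/27 = 5/14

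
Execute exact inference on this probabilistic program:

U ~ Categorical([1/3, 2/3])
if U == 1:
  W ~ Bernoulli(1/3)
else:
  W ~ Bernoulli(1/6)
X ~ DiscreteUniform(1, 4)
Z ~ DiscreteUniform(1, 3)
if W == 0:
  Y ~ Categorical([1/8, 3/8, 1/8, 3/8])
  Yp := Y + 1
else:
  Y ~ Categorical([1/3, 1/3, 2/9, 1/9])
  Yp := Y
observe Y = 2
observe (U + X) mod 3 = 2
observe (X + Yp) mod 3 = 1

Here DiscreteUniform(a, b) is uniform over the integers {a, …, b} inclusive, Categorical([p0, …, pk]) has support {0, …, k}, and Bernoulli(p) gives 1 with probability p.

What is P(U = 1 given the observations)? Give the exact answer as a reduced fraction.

Enumerate traces; 9 have nonzero weight after conditioning:
  (U=0, W=1, X=2, Z=1, Y=2) weight 1/972
  (U=0, W=1, X=2, Z=2, Y=2) weight 1/972
  (U=0, W=1, X=2, Z=3, Y=2) weight 1/972
  (U=1, W=0, X=1, Z=1, Y=2) weight 1/216
  (U=1, W=0, X=1, Z=2, Y=2) weight 1/216
  (U=1, W=0, X=1, Z=3, Y=2) weight 1/216
  (U=1, W=0, X=4, Z=1, Y=2) weight 1/216
  (U=1, W=0, X=4, Z=2, Y=2) weight 1/216
  … 1 more
Group by U:
  weight(U=0) = 1/324
  weight(U=1) = 1/36
Total weight = 1/324 + 1/36 = 5/162
P(U=0 | obs) = 1/324 / 5/162 = 1/10
P(U=1 | obs) = 1/36 / 5/162 = 9/10

P(U = 1 | obs) = 9/10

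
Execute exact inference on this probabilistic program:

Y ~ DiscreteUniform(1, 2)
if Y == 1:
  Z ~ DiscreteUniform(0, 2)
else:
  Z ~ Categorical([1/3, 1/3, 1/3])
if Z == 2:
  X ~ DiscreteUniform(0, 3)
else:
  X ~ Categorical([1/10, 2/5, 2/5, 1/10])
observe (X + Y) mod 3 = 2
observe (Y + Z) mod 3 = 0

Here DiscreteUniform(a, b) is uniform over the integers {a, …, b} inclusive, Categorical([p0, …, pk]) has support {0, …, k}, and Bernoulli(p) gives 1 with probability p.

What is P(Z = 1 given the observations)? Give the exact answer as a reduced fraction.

Enumerate traces; 3 have nonzero weight after conditioning:
  (Y=1, Z=2, X=1) weight 1/24
  (Y=2, Z=1, X=0) weight 1/60
  (Y=2, Z=1, X=3) weight 1/60
Group by Z:
  weight(Z=1) = 1/30
  weight(Z=2) = 1/24
Total weight = 1/30 + 1/24 = 3/40
P(Z=1 | obs) = 1/30 / 3/40 = 4/9
P(Z=2 | obs) = 1/24 / 3/40 = 5/9

P(Z = 1 | obs) = 4/9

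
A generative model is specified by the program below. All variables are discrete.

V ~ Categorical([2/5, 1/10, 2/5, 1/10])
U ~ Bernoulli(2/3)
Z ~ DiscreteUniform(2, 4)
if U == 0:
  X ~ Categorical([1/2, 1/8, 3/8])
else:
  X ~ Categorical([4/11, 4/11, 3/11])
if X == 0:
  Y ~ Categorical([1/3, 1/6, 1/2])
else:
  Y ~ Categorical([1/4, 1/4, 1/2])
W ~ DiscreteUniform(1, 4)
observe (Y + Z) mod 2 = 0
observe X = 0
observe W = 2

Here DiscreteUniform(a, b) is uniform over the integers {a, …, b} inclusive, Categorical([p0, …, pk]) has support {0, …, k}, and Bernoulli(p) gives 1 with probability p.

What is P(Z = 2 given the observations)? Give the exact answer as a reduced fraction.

Enumerate traces; 40 have nonzero weight after conditioning:
  (V=0, U=0, Z=2, X=0, Y=0, W=2) weight 1/540
  (V=0, U=0, Z=2, X=0, Y=2, W=2) weight 1/360
  (V=0, U=0, Z=3, X=0, Y=1, W=2) weight 1/1080
  (V=0, U=0, Z=4, X=0, Y=0, W=2) weight 1/540
  (V=0, U=0, Z=4, X=0, Y=2, W=2) weight 1/360
  (V=0, U=1, Z=2, X=0, Y=0, W=2) weight 4/1485
  (V=0, U=1, Z=2, X=0, Y=2, W=2) weight 2/495
  (V=0, U=1, Z=3, X=0, Y=1, W=2) weight 2/1485
  … 32 more
Group by Z:
  weight(Z=2) = 5/176
  weight(Z=3) = 1/176
  weight(Z=4) = 5/176
Total weight = 5/176 + 1/176 + 5/176 = 1/16
P(Z=2 | obs) = 5/176 / 1/16 = 5/11
P(Z=3 | obs) = 1/176 / 1/16 = 1/11
P(Z=4 | obs) = 5/176 / 1/16 = 5/11

P(Z = 2 | obs) = 5/11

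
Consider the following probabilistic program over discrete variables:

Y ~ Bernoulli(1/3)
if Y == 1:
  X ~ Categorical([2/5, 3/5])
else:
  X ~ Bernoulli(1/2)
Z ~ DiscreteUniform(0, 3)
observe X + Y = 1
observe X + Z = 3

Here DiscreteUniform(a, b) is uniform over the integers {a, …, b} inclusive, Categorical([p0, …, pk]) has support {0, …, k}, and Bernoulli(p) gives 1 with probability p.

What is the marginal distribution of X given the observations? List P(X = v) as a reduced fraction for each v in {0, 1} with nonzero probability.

Enumerate traces; 2 have nonzero weight after conditioning:
  (Y=0, X=1, Z=2) weight 1/12
  (Y=1, X=0, Z=3) weight 1/30
Group by X:
  weight(X=0) = 1/30
  weight(X=1) = 1/12
Total weight = 1/30 + 1/12 = 7/60
P(X=0 | obs) = 1/30 / 7/60 = 2/7
P(X=1 | obs) = 1/12 / 7/60 = 5/7

P(X=0) = 2/7, P(X=1) = 5/7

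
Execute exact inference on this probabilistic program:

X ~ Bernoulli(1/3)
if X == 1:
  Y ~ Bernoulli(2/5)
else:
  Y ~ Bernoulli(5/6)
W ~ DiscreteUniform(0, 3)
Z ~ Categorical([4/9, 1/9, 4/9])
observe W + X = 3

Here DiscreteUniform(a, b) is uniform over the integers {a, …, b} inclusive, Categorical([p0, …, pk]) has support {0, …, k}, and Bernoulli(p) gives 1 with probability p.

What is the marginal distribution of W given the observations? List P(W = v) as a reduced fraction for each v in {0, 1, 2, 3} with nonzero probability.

Enumerate traces; 12 have nonzero weight after conditioning:
  (X=0, Y=0, W=3, Z=0) weight 1/81
  (X=0, Y=0, W=3, Z=1) weight 1/324
  (X=0, Y=0, W=3, Z=2) weight 1/81
  (X=0, Y=1, W=3, Z=0) weight 5/81
  (X=0, Y=1, W=3, Z=1) weight 5/324
  (X=0, Y=1, W=3, Z=2) weight 5/81
  (X=1, Y=0, W=2, Z=0) weight 1/45
  (X=1, Y=0, W=2, Z=1) weight 1/180
  … 4 more
Group by W:
  weight(W=2) = 1/12
  weight(W=3) = 1/6
Total weight = 1/12 + 1/6 = 1/4
P(W=2 | obs) = 1/12 / 1/4 = 1/3
P(W=3 | obs) = 1/6 / 1/4 = 2/3

P(W=2) = 1/3, P(W=3) = 2/3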